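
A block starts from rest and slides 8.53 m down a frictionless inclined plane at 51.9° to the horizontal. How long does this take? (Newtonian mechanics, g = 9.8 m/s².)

a = g sin(θ) = 9.8 × sin(51.9°) = 7.712 m/s²
t = √(2d/a) = √(2 × 8.53 / 7.712) = 1.49 s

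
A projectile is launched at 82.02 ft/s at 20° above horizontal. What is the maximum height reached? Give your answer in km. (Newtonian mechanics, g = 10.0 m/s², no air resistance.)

v₀ = 82.02 ft/s × 0.3048 = 24.9997 m/s
H = v₀² × sin²(θ) / (2g) = 24.9997² × sin(20°)² / (2 × 10.0) = 624.985 × 0.116978 / 20.0 = 3.65547 m
H = 3.65547 m / 1000.0 = 0.003655 km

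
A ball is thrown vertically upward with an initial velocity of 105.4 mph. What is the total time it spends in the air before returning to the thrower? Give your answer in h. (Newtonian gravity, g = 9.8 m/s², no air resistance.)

v₀ = 105.4 mph × 0.44704 = 47.118 m/s
t_total = 2 × v₀ / g = 2 × 47.118 / 9.8 = 9.61592 s
t_total = 9.61592 s / 3600.0 = 0.002671 h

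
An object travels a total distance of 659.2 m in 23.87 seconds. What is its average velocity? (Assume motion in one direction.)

v_avg = Δd / Δt = 659.2 / 23.87 = 27.62 m/s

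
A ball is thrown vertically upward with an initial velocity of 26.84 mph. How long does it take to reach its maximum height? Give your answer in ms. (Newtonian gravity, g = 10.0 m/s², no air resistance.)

v₀ = 26.84 mph × 0.44704 = 11.9986 m/s
t_up = v₀ / g = 11.9986 / 10.0 = 1.19986 s
t_up = 1.19986 s / 0.001 = 1200 ms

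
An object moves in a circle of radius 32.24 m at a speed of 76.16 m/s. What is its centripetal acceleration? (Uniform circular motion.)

a_c = v²/r = 76.16²/32.24 = 5800.3456/32.24 = 179.91 m/s²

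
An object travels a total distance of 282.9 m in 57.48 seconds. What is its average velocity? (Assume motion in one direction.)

v_avg = Δd / Δt = 282.9 / 57.48 = 4.92 m/s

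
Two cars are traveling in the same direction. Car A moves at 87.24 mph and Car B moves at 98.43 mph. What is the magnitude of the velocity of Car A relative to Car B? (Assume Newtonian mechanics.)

v_rel = |v_A - v_B| = |87.24 - 98.43| = 11.19 mph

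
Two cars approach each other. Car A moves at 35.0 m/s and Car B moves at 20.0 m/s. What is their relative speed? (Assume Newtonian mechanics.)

v_rel = v_A + v_B = 35.0 + 20.0 = 55.0 m/s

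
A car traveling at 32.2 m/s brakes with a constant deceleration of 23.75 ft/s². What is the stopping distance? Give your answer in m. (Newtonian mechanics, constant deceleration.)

a = 23.75 ft/s² × 0.3048 = 7.239 m/s²
d = v₀² / (2a) = 32.2² / (2 × 7.239) = 1036.84 / 14.478 = 71.61 m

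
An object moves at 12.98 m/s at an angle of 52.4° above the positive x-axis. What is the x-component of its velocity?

vₓ = v cos(θ) = 12.98 × cos(52.4°) = 7.92 m/s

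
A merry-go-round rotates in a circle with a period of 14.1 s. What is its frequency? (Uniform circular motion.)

f = 1/T = 1/14.1 = 0.0709 Hz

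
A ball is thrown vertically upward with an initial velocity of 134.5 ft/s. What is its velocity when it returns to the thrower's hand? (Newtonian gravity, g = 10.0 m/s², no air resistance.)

By conservation of energy (no air resistance), the ball returns to the throw height with the same speed as launch, but directed downward.
|v_ground| = v₀ = 134.5 ft/s
v_ground = 134.5 ft/s (downward)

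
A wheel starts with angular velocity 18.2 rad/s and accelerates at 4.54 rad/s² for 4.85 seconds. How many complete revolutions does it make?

θ = ω₀t + ½αt² = 18.2×4.85 + ½×4.54×4.85² = 141.666075 rad
Total revolutions = θ/(2π) = 141.666075/(2π) = 22.55
Complete revolutions = ⌊22.55⌋ = 22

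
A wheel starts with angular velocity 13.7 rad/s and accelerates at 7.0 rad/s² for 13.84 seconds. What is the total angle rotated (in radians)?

θ = ω₀t + ½αt² = 13.7×13.84 + ½×7.0×13.84² = 860.02 rad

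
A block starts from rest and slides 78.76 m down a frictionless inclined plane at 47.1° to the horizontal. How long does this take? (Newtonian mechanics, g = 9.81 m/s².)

a = g sin(θ) = 9.81 × sin(47.1°) = 7.1862 m/s²
t = √(2d/a) = √(2 × 78.76 / 7.1862) = 4.68 s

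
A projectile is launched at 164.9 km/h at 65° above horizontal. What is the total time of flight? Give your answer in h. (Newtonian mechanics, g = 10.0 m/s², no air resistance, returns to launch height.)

v₀ = 164.9 km/h × 0.2777777777777778 = 45.8056 m/s
T = 2 × v₀ × sin(θ) / g = 2 × 45.8056 × sin(65°) / 10.0 = 2 × 45.8056 × 0.906308 / 10.0 = 8.3028 s
T = 8.3028 s / 3600.0 = 0.002306 h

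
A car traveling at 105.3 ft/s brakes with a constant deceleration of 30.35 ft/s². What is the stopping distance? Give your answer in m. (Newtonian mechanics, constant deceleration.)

v₀ = 105.3 ft/s × 0.3048 = 32.0954 m/s
a = 30.35 ft/s² × 0.3048 = 9.25068 m/s²
d = v₀² / (2a) = 32.0954² / (2 × 9.25068) = 1030.11 / 18.5014 = 55.68 m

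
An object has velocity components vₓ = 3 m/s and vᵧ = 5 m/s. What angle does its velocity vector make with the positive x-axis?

θ = arctan(vᵧ/vₓ) = arctan(5/3) = 59.04°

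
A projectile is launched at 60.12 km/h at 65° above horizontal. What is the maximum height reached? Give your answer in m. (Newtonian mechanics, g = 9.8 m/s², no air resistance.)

v₀ = 60.12 km/h × 0.2777777777777778 = 16.7 m/s
H = v₀² × sin²(θ) / (2g) = 16.7² × sin(65°)² / (2 × 9.8) = 278.89 × 0.821394 / 19.6 = 11.69 m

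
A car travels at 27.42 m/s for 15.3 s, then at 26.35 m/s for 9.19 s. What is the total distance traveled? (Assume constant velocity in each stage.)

d₁ = v₁t₁ = 27.42 × 15.3 = 419.526 m
d₂ = v₂t₂ = 26.35 × 9.19 = 242.1565 m
d_total = 419.526 + 242.1565 = 661.68 m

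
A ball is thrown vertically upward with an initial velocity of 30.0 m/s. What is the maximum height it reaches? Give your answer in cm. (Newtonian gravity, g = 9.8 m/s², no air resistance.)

h_max = v₀² / (2g) = 30.0² / (2 × 9.8) = 900.0 / 19.6 = 45.9184 m
h_max = 45.9184 m / 0.01 = 4592 cm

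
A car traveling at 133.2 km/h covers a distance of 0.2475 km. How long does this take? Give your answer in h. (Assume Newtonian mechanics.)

d = 0.2475 km × 1000.0 = 247.5 m
v = 133.2 km/h × 0.2777777777777778 = 37.0 m/s
t = d / v = 247.5 / 37.0 = 6.68919 s
t = 6.68919 s / 3600.0 = 0.001858 h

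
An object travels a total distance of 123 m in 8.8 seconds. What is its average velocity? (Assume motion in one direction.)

v_avg = Δd / Δt = 123 / 8.8 = 13.98 m/s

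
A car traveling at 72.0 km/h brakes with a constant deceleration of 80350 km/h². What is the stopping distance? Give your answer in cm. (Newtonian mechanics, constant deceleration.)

v₀ = 72.0 km/h × 0.2777777777777778 = 20.0 m/s
a = 80350 km/h² × 7.716049382716049e-05 = 6.19985 m/s²
d = v₀² / (2a) = 20.0² / (2 × 6.19985) = 400.0 / 12.3997 = 32.2588 m
d = 32.2588 m / 0.01 = 3226 cm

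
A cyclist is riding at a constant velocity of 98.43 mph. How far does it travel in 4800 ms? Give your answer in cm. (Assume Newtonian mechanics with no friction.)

v = 98.43 mph × 0.44704 = 44.0021 m/s
t = 4800 ms × 0.001 = 4.8 s
d = v × t = 44.0021 × 4.8 = 211.21 m
d = 211.21 m / 0.01 = 21120 cm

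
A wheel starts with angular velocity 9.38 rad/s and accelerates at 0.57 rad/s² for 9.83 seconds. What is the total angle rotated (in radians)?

θ = ω₀t + ½αt² = 9.38×9.83 + ½×0.57×9.83² = 119.74 rad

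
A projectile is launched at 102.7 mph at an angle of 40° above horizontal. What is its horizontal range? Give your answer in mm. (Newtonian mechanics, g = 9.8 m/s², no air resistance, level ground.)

v₀ = 102.7 mph × 0.44704 = 45.911 m/s
R = v₀² × sin(2θ) / g = 45.911² × sin(2 × 40°) / 9.8 = 2107.82 × 0.984808 / 9.8 = 211.816 m
R = 211.816 m / 0.001 = 211800 mm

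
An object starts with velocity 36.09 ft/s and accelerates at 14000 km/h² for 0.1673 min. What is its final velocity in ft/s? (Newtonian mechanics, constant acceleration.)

v₀ = 36.09 ft/s × 0.3048 = 11.0002 m/s
a = 14000 km/h² × 7.716049382716049e-05 = 1.08025 m/s²
t = 0.1673 min × 60.0 = 10.038 s
v = v₀ + a × t = 11.0002 + 1.08025 × 10.038 = 21.8437 m/s
v = 21.8437 m/s / 0.3048 = 71.67 ft/s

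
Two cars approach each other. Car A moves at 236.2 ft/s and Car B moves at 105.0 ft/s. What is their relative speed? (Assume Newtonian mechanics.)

v_rel = v_A + v_B = 236.2 + 105.0 = 341.2 ft/s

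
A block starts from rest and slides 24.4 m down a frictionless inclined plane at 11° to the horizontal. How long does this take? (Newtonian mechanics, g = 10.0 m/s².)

a = g sin(θ) = 10.0 × sin(11°) = 1.9081 m/s²
t = √(2d/a) = √(2 × 24.4 / 1.9081) = 5.06 s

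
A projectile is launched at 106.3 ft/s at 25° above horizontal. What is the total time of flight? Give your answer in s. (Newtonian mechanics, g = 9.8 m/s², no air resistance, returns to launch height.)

v₀ = 106.3 ft/s × 0.3048 = 32.4002 m/s
T = 2 × v₀ × sin(θ) / g = 2 × 32.4002 × sin(25°) / 9.8 = 2 × 32.4002 × 0.422618 / 9.8 = 2.794 s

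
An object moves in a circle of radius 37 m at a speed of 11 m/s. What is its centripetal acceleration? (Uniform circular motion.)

a_c = v²/r = 11²/37 = 121/37 = 3.27 m/s²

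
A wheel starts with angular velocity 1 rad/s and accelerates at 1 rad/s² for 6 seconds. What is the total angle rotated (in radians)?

θ = ω₀t + ½αt² = 1×6 + ½×1×6² = 24.0 rad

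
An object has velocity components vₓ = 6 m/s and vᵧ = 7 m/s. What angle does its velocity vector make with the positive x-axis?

θ = arctan(vᵧ/vₓ) = arctan(7/6) = 49.4°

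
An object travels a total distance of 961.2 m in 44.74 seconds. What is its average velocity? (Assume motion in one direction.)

v_avg = Δd / Δt = 961.2 / 44.74 = 21.48 m/s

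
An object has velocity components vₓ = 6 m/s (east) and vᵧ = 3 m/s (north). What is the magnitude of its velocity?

|v| = √(vₓ² + vᵧ²) = √(6² + 3²) = √(45) = 6.71 m/s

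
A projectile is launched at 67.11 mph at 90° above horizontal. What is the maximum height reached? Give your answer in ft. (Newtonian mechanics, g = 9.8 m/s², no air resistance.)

v₀ = 67.11 mph × 0.44704 = 30.0009 m/s
H = v₀² × sin²(θ) / (2g) = 30.0009² × sin(90°)² / (2 × 9.8) = 900.054 × 1.0 / 19.6 = 45.9211 m
H = 45.9211 m / 0.3048 = 150.7 ft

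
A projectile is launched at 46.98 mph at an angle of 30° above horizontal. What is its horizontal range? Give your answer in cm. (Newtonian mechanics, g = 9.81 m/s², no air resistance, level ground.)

v₀ = 46.98 mph × 0.44704 = 21.0019 m/s
R = v₀² × sin(2θ) / g = 21.0019² × sin(2 × 30°) / 9.81 = 441.08 × 0.866025 / 9.81 = 38.9385 m
R = 38.9385 m / 0.01 = 3894 cm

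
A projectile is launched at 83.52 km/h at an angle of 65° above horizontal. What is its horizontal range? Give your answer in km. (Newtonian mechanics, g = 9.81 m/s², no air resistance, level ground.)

v₀ = 83.52 km/h × 0.2777777777777778 = 23.2 m/s
R = v₀² × sin(2θ) / g = 23.2² × sin(2 × 65°) / 9.81 = 538.24 × 0.766044 / 9.81 = 42.0301 m
R = 42.0301 m / 1000.0 = 0.04203 km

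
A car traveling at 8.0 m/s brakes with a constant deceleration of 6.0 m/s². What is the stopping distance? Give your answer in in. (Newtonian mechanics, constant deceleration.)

d = v₀² / (2a) = 8.0² / (2 × 6.0) = 64.0 / 12.0 = 5.33333 m
d = 5.33333 m / 0.0254 = 210.0 in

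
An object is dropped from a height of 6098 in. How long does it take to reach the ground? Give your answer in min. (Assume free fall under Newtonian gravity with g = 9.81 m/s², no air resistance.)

h = 6098 in × 0.0254 = 154.889 m
t = √(2h/g) = √(2 × 154.889 / 9.81) = 5.61941 s
t = 5.61941 s / 60.0 = 0.09366 min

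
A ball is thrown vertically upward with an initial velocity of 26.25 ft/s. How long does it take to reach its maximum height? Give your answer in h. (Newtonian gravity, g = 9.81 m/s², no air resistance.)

v₀ = 26.25 ft/s × 0.3048 = 8.001 m/s
t_up = v₀ / g = 8.001 / 9.81 = 0.815596 s
t_up = 0.815596 s / 3600.0 = 0.0002266 h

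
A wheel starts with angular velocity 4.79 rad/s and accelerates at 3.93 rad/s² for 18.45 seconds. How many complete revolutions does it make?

θ = ω₀t + ½αt² = 4.79×18.45 + ½×3.93×18.45² = 757.2664125 rad
Total revolutions = θ/(2π) = 757.2664125/(2π) = 120.52
Complete revolutions = ⌊120.52⌋ = 120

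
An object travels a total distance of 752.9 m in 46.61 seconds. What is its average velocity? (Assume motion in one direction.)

v_avg = Δd / Δt = 752.9 / 46.61 = 16.15 m/s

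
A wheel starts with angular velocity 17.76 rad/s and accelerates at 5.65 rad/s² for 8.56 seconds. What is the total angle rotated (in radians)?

θ = ω₀t + ½αt² = 17.76×8.56 + ½×5.65×8.56² = 359.02 rad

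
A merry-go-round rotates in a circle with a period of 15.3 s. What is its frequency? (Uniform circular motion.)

f = 1/T = 1/15.3 = 0.0654 Hz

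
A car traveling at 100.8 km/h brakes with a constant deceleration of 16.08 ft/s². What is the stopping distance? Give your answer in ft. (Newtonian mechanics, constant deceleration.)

v₀ = 100.8 km/h × 0.2777777777777778 = 28.0 m/s
a = 16.08 ft/s² × 0.3048 = 4.90118 m/s²
d = v₀² / (2a) = 28.0² / (2 × 4.90118) = 784.0 / 9.80236 = 79.9807 m
d = 79.9807 m / 0.3048 = 262.4 ft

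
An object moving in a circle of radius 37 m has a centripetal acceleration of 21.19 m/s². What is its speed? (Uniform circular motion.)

v = √(a_c × r) = √(21.19 × 37) = 28.0 m/s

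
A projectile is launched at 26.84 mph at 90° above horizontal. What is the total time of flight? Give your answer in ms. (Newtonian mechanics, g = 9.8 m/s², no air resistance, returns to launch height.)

v₀ = 26.84 mph × 0.44704 = 11.9986 m/s
T = 2 × v₀ × sin(θ) / g = 2 × 11.9986 × sin(90°) / 9.8 = 2 × 11.9986 × 1.0 / 9.8 = 2.44869 s
T = 2.44869 s / 0.001 = 2449 ms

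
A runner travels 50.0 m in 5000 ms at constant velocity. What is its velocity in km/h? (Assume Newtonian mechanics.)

t = 5000 ms × 0.001 = 5.0 s
v = d / t = 50.0 / 5.0 = 10.0 m/s
v = 10.0 m/s / 0.2777777777777778 = 36.0 km/h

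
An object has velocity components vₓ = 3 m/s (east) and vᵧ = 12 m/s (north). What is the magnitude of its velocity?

|v| = √(vₓ² + vᵧ²) = √(3² + 12²) = √(153) = 12.37 m/s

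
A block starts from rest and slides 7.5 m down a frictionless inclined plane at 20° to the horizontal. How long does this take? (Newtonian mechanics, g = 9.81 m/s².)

a = g sin(θ) = 9.81 × sin(20°) = 3.3552 m/s²
t = √(2d/a) = √(2 × 7.5 / 3.3552) = 2.11 s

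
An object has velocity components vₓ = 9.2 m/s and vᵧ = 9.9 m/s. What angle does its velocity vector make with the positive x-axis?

θ = arctan(vᵧ/vₓ) = arctan(9.9/9.2) = 47.1°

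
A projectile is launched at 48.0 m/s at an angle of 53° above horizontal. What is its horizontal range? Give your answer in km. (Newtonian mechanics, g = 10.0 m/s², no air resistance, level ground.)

R = v₀² × sin(2θ) / g = 48.0² × sin(2 × 53°) / 10.0 = 2304.0 × 0.961262 / 10.0 = 221.475 m
R = 221.475 m / 1000.0 = 0.2215 km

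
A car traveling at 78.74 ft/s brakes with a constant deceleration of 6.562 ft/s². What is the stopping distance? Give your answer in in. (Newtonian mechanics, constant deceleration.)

v₀ = 78.74 ft/s × 0.3048 = 24.0 m/s
a = 6.562 ft/s² × 0.3048 = 2.0001 m/s²
d = v₀² / (2a) = 24.0² / (2 × 2.0001) = 576.0 / 4.0002 = 143.993 m
d = 143.993 m / 0.0254 = 5669 in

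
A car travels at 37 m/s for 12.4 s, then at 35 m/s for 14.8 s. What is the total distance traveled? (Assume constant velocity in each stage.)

d₁ = v₁t₁ = 37 × 12.4 = 458.8 m
d₂ = v₂t₂ = 35 × 14.8 = 518.0 m
d_total = 458.8 + 518.0 = 976.8 m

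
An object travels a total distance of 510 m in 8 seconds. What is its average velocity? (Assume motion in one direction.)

v_avg = Δd / Δt = 510 / 8 = 63.75 m/s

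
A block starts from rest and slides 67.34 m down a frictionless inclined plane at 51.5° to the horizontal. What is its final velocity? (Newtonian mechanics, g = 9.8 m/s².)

a = g sin(θ) = 9.8 × sin(51.5°) = 7.6696 m/s²
v = √(2ad) = √(2 × 7.6696 × 67.34) = 32.14 m/s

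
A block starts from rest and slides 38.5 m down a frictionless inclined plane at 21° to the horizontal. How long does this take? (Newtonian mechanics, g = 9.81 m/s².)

a = g sin(θ) = 9.81 × sin(21°) = 3.5156 m/s²
t = √(2d/a) = √(2 × 38.5 / 3.5156) = 4.68 s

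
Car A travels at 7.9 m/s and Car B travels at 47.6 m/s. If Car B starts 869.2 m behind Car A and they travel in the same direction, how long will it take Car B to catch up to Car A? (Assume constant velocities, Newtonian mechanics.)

Relative speed: v_rel = 47.6 - 7.9 = 39.7 m/s
Time to catch: t = d₀/v_rel = 869.2/39.7 = 21.89 s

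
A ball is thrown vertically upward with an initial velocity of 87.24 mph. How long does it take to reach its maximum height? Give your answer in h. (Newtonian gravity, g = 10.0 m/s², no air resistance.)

v₀ = 87.24 mph × 0.44704 = 38.9998 m/s
t_up = v₀ / g = 38.9998 / 10.0 = 3.89998 s
t_up = 3.89998 s / 3600.0 = 0.001083 h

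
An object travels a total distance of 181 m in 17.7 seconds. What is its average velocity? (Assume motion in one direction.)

v_avg = Δd / Δt = 181 / 17.7 = 10.23 m/s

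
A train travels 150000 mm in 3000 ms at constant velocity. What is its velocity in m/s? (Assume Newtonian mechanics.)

d = 150000 mm × 0.001 = 150.0 m
t = 3000 ms × 0.001 = 3.0 s
v = d / t = 150.0 / 3.0 = 50.0 m/s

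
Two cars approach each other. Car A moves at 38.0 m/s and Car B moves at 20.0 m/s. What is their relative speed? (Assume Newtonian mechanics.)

v_rel = v_A + v_B = 38.0 + 20.0 = 58.0 m/s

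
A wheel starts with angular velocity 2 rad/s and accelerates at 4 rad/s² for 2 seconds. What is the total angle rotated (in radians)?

θ = ω₀t + ½αt² = 2×2 + ½×4×2² = 12.0 rad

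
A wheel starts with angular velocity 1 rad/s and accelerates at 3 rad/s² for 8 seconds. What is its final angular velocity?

ω = ω₀ + αt = 1 + 3 × 8 = 25 rad/s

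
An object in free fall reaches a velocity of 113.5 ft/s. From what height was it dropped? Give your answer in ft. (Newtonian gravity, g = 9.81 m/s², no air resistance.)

v = 113.5 ft/s × 0.3048 = 34.5948 m/s
h = v² / (2g) = 34.5948² / (2 × 9.81) = 60.999 m
h = 60.999 m / 0.3048 = 200.1 ft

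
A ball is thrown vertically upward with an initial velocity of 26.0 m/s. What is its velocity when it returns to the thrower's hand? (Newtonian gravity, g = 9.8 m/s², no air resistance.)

By conservation of energy (no air resistance), the ball returns to the throw height with the same speed as launch, but directed downward.
|v_ground| = v₀ = 26.0 m/s
v_ground = 26.0 m/s (downward)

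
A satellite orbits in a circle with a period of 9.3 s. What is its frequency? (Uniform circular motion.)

f = 1/T = 1/9.3 = 0.1075 Hz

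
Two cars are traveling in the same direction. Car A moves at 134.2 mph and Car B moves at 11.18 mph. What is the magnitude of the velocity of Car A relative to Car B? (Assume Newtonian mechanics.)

v_rel = |v_A - v_B| = |134.2 - 11.18| = 123.02 mph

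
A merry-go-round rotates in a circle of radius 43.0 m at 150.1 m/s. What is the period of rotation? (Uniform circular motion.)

T = 2πr/v = 2π×43.0/150.1 = 1.8 s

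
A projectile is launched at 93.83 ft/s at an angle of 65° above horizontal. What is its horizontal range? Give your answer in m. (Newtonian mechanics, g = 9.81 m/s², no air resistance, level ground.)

v₀ = 93.83 ft/s × 0.3048 = 28.5994 m/s
R = v₀² × sin(2θ) / g = 28.5994² × sin(2 × 65°) / 9.81 = 817.926 × 0.766044 / 9.81 = 63.87 m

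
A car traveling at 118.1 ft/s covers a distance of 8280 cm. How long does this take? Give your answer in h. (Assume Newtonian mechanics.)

d = 8280 cm × 0.01 = 82.8 m
v = 118.1 ft/s × 0.3048 = 35.9969 m/s
t = d / v = 82.8 / 35.9969 = 2.3002 s
t = 2.3002 s / 3600.0 = 0.0006389 h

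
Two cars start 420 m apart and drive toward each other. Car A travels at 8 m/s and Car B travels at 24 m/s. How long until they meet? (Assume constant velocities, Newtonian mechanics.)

Combined speed: v_combined = 8 + 24 = 32 m/s
Time to meet: t = d/v_combined = 420/32 = 13.12 s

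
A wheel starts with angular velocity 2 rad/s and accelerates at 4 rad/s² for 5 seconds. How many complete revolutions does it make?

θ = ω₀t + ½αt² = 2×5 + ½×4×5² = 60.0 rad
Total revolutions = θ/(2π) = 60.0/(2π) = 9.55
Complete revolutions = ⌊9.55⌋ = 9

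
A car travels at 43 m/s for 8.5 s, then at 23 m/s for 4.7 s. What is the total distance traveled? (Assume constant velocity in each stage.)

d₁ = v₁t₁ = 43 × 8.5 = 365.5 m
d₂ = v₂t₂ = 23 × 4.7 = 108.1 m
d_total = 365.5 + 108.1 = 473.6 m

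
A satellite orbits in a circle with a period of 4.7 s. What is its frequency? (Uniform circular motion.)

f = 1/T = 1/4.7 = 0.2128 Hz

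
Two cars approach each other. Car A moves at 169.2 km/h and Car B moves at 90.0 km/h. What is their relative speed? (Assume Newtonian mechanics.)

v_rel = v_A + v_B = 169.2 + 90.0 = 259.2 km/h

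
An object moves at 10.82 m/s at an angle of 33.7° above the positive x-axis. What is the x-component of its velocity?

vₓ = v cos(θ) = 10.82 × cos(33.7°) = 9.0 m/s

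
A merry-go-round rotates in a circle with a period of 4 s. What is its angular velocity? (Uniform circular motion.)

ω = 2π/T = 2π/4 = 1.5708 rad/s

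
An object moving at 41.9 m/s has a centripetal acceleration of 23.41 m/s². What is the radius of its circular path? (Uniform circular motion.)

r = v²/a_c = 41.9²/23.41 = 74.99 m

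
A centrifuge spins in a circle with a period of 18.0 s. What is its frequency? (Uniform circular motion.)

f = 1/T = 1/18.0 = 0.0556 Hz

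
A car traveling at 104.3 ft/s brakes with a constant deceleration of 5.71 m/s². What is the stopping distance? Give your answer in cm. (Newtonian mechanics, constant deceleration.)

v₀ = 104.3 ft/s × 0.3048 = 31.7906 m/s
d = v₀² / (2a) = 31.7906² / (2 × 5.71) = 1010.64 / 11.42 = 88.4974 m
d = 88.4974 m / 0.01 = 8850 cm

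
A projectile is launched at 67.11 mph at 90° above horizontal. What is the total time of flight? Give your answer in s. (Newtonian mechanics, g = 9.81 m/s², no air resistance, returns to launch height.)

v₀ = 67.11 mph × 0.44704 = 30.0009 m/s
T = 2 × v₀ × sin(θ) / g = 2 × 30.0009 × sin(90°) / 9.81 = 2 × 30.0009 × 1.0 / 9.81 = 6.116 s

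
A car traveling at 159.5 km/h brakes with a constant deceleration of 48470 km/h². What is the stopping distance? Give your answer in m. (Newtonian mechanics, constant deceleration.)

v₀ = 159.5 km/h × 0.2777777777777778 = 44.3056 m/s
a = 48470 km/h² × 7.716049382716049e-05 = 3.73997 m/s²
d = v₀² / (2a) = 44.3056² / (2 × 3.73997) = 1962.99 / 7.47994 = 262.4 m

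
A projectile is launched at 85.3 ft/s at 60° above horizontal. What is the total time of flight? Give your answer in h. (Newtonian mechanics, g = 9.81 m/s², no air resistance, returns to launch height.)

v₀ = 85.3 ft/s × 0.3048 = 25.9994 m/s
T = 2 × v₀ × sin(θ) / g = 2 × 25.9994 × sin(60°) / 9.81 = 2 × 25.9994 × 0.866025 / 9.81 = 4.59044 s
T = 4.59044 s / 3600.0 = 0.001275 h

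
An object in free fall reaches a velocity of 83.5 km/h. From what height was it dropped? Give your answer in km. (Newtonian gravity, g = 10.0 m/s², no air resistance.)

v = 83.5 km/h × 0.2777777777777778 = 23.1944 m/s
h = v² / (2g) = 23.1944² / (2 × 10.0) = 26.899 m
h = 26.899 m / 1000.0 = 0.0269 km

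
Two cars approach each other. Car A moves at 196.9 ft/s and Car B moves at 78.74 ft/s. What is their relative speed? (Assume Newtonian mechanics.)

v_rel = v_A + v_B = 196.9 + 78.74 = 275.64 ft/s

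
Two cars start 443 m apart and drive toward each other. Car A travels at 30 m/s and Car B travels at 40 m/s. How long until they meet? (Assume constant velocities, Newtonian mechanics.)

Combined speed: v_combined = 30 + 40 = 70 m/s
Time to meet: t = d/v_combined = 443/70 = 6.33 s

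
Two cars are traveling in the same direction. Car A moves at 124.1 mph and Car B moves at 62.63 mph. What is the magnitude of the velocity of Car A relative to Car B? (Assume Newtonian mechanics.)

v_rel = |v_A - v_B| = |124.1 - 62.63| = 61.47 mph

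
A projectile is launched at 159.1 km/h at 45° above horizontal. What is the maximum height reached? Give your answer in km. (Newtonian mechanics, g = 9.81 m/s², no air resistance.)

v₀ = 159.1 km/h × 0.2777777777777778 = 44.1944 m/s
H = v₀² × sin²(θ) / (2g) = 44.1944² × sin(45°)² / (2 × 9.81) = 1953.14 × 0.5 / 19.62 = 49.7742 m
H = 49.7742 m / 1000.0 = 0.04977 km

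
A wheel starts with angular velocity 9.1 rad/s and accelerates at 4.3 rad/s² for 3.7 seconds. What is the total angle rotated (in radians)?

θ = ω₀t + ½αt² = 9.1×3.7 + ½×4.3×3.7² = 63.1 rad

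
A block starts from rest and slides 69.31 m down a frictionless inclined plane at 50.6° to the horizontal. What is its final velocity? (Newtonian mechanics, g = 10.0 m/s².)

a = g sin(θ) = 10.0 × sin(50.6°) = 7.7273 m/s²
v = √(2ad) = √(2 × 7.7273 × 69.31) = 32.73 m/s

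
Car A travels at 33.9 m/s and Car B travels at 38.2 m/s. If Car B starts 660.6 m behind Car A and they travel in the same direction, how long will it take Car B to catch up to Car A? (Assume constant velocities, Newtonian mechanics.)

Relative speed: v_rel = 38.2 - 33.9 = 4.3 m/s
Time to catch: t = d₀/v_rel = 660.6/4.3 = 153.63 s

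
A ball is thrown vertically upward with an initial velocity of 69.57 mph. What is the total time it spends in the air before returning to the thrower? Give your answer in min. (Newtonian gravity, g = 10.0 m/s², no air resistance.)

v₀ = 69.57 mph × 0.44704 = 31.1006 m/s
t_total = 2 × v₀ / g = 2 × 31.1006 / 10.0 = 6.22012 s
t_total = 6.22012 s / 60.0 = 0.1037 min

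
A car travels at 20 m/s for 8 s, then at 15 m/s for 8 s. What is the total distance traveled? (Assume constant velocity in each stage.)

d₁ = v₁t₁ = 20 × 8 = 160 m
d₂ = v₂t₂ = 15 × 8 = 120 m
d_total = 160 + 120 = 280 m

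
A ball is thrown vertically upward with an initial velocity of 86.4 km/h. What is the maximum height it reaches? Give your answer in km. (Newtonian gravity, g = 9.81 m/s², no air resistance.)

v₀ = 86.4 km/h × 0.2777777777777778 = 24.0 m/s
h_max = v₀² / (2g) = 24.0² / (2 × 9.81) = 576.0 / 19.62 = 29.3578 m
h_max = 29.3578 m / 1000.0 = 0.02936 km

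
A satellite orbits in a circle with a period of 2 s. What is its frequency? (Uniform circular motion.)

f = 1/T = 1/2 = 0.5 Hz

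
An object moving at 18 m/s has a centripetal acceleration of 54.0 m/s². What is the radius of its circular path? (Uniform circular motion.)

r = v²/a_c = 18²/54.0 = 6.0 m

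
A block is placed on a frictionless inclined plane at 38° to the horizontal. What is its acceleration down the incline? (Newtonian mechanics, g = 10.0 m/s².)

a = g sin(θ) = 10.0 × sin(38°) = 10.0 × 0.6157 = 6.16 m/s²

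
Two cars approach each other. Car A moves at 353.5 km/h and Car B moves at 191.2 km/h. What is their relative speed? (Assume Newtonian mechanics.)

v_rel = v_A + v_B = 353.5 + 191.2 = 544.7 km/h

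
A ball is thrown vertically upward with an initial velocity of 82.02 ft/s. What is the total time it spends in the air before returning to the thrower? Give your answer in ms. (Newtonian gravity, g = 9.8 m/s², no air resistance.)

v₀ = 82.02 ft/s × 0.3048 = 24.9997 m/s
t_total = 2 × v₀ / g = 2 × 24.9997 / 9.8 = 5.10198 s
t_total = 5.10198 s / 0.001 = 5102 ms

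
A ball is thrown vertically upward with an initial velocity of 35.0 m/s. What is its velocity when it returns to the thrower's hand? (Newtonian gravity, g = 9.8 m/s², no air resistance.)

By conservation of energy (no air resistance), the ball returns to the throw height with the same speed as launch, but directed downward.
|v_ground| = v₀ = 35.0 m/s
v_ground = 35.0 m/s (downward)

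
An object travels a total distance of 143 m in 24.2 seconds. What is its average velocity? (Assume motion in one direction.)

v_avg = Δd / Δt = 143 / 24.2 = 5.91 m/s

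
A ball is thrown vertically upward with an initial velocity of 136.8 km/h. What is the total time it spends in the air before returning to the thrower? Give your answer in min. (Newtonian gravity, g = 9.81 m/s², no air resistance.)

v₀ = 136.8 km/h × 0.2777777777777778 = 38.0 m/s
t_total = 2 × v₀ / g = 2 × 38.0 / 9.81 = 7.7472 s
t_total = 7.7472 s / 60.0 = 0.1291 min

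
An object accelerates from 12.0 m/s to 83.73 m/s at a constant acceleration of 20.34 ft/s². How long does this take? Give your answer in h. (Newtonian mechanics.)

a = 20.34 ft/s² × 0.3048 = 6.19963 m/s²
t = (v - v₀) / a = (83.73 - 12.0) / 6.19963 = 11.57 s
t = 11.57 s / 3600.0 = 0.003214 h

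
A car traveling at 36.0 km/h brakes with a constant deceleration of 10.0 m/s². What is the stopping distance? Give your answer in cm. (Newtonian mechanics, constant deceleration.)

v₀ = 36.0 km/h × 0.2777777777777778 = 10.0 m/s
d = v₀² / (2a) = 10.0² / (2 × 10.0) = 100.0 / 20.0 = 5.0 m
d = 5.0 m / 0.01 = 500.0 cm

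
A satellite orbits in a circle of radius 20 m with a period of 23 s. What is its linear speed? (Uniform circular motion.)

v = 2πr/T = 2π×20/23 = 5.46 m/s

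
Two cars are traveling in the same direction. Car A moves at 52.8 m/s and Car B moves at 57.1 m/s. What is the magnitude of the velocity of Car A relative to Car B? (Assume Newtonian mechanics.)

v_rel = |v_A - v_B| = |52.8 - 57.1| = 4.3 m/s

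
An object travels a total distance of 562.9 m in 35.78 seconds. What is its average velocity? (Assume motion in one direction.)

v_avg = Δd / Δt = 562.9 / 35.78 = 15.73 m/s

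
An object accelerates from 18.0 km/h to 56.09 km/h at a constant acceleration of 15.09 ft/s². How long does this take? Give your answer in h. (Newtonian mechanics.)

v₀ = 18.0 km/h × 0.2777777777777778 = 5.0 m/s
v = 56.09 km/h × 0.2777777777777778 = 15.5806 m/s
a = 15.09 ft/s² × 0.3048 = 4.59943 m/s²
t = (v - v₀) / a = (15.5806 - 5.0) / 4.59943 = 2.30042 s
t = 2.30042 s / 3600.0 = 0.000639 h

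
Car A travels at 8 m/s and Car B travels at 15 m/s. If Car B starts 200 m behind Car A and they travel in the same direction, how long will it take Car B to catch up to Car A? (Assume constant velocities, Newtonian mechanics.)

Relative speed: v_rel = 15 - 8 = 7 m/s
Time to catch: t = d₀/v_rel = 200/7 = 28.57 s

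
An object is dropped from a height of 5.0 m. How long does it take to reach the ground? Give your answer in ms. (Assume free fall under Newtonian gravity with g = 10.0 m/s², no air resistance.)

t = √(2h/g) = √(2 × 5.0 / 10.0) = 1.0 s
t = 1.0 s / 0.001 = 1000 ms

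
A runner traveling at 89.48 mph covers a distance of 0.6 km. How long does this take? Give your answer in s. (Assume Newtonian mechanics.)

d = 0.6 km × 1000.0 = 600.0 m
v = 89.48 mph × 0.44704 = 40.0011 m/s
t = d / v = 600.0 / 40.0011 = 15.0 s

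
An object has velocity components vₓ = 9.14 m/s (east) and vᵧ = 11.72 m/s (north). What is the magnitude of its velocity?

|v| = √(vₓ² + vᵧ²) = √(9.14² + 11.72²) = √(220.898) = 14.86 m/s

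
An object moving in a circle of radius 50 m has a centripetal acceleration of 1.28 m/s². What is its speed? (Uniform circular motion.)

v = √(a_c × r) = √(1.28 × 50) = 8.0 m/s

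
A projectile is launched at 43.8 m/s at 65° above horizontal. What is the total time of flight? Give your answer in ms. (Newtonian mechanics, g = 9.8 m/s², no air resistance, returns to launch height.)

T = 2 × v₀ × sin(θ) / g = 2 × 43.8 × sin(65°) / 9.8 = 2 × 43.8 × 0.906308 / 9.8 = 8.10128 s
T = 8.10128 s / 0.001 = 8101 ms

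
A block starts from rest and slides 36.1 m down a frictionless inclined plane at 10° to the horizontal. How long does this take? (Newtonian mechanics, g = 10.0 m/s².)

a = g sin(θ) = 10.0 × sin(10°) = 1.7365 m/s²
t = √(2d/a) = √(2 × 36.1 / 1.7365) = 6.45 s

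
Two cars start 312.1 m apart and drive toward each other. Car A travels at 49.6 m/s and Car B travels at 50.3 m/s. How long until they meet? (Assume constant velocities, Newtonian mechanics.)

Combined speed: v_combined = 49.6 + 50.3 = 99.9 m/s
Time to meet: t = d/v_combined = 312.1/99.9 = 3.12 s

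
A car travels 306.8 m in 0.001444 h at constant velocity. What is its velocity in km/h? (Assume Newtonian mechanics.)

t = 0.001444 h × 3600.0 = 5.1984 s
v = d / t = 306.8 / 5.1984 = 59.0182 m/s
v = 59.0182 m/s / 0.2777777777777778 = 212.5 km/h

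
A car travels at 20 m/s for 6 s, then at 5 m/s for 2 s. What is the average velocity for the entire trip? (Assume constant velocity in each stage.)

d₁ = v₁t₁ = 20 × 6 = 120 m
d₂ = v₂t₂ = 5 × 2 = 10 m
d_total = 130 m, t_total = 8 s
v_avg = d_total/t_total = 130/8 = 16.25 m/s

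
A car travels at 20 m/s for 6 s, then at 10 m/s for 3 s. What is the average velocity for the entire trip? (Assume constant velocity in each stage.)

d₁ = v₁t₁ = 20 × 6 = 120 m
d₂ = v₂t₂ = 10 × 3 = 30 m
d_total = 150 m, t_total = 9 s
v_avg = d_total/t_total = 150/9 = 16.67 m/s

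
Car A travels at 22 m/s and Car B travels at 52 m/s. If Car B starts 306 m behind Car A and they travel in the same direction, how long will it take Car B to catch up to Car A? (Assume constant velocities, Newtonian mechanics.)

Relative speed: v_rel = 52 - 22 = 30 m/s
Time to catch: t = d₀/v_rel = 306/30 = 10.2 s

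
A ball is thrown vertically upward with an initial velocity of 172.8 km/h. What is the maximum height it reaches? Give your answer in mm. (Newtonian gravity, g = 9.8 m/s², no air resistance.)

v₀ = 172.8 km/h × 0.2777777777777778 = 48.0 m/s
h_max = v₀² / (2g) = 48.0² / (2 × 9.8) = 2304.0 / 19.6 = 117.551 m
h_max = 117.551 m / 0.001 = 117600 mm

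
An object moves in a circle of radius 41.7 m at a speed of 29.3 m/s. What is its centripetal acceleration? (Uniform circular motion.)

a_c = v²/r = 29.3²/41.7 = 858.49/41.7 = 20.59 m/s²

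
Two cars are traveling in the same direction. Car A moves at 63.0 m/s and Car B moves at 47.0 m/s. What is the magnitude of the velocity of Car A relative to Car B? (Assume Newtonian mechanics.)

v_rel = |v_A - v_B| = |63.0 - 47.0| = 16.0 m/s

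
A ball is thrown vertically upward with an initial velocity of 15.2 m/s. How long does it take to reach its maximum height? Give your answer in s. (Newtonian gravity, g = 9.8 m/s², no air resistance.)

t_up = v₀ / g = 15.2 / 9.8 = 1.551 s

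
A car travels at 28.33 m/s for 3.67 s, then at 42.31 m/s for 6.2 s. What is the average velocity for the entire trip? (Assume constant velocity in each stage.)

d₁ = v₁t₁ = 28.33 × 3.67 = 103.9711 m
d₂ = v₂t₂ = 42.31 × 6.2 = 262.322 m
d_total = 366.2931 m, t_total = 9.87 s
v_avg = d_total/t_total = 366.2931/9.87 = 37.11 m/s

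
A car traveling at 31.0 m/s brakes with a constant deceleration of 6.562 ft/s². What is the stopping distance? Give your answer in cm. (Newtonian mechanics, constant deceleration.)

a = 6.562 ft/s² × 0.3048 = 2.0001 m/s²
d = v₀² / (2a) = 31.0² / (2 × 2.0001) = 961.0 / 4.0002 = 240.238 m
d = 240.238 m / 0.01 = 24020 cm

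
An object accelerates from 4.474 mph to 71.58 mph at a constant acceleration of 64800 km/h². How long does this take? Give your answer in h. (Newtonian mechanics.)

v₀ = 4.474 mph × 0.44704 = 2.00006 m/s
v = 71.58 mph × 0.44704 = 31.9991 m/s
a = 64800 km/h² × 7.716049382716049e-05 = 5.0 m/s²
t = (v - v₀) / a = (31.9991 - 2.00006) / 5.0 = 5.99981 s
t = 5.99981 s / 3600.0 = 0.001667 h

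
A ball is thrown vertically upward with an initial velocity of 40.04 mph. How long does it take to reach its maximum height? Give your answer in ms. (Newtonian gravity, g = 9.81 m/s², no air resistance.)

v₀ = 40.04 mph × 0.44704 = 17.8995 m/s
t_up = v₀ / g = 17.8995 / 9.81 = 1.82462 s
t_up = 1.82462 s / 0.001 = 1825 ms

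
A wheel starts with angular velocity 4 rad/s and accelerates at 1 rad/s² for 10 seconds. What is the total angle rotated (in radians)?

θ = ω₀t + ½αt² = 4×10 + ½×1×10² = 90.0 rad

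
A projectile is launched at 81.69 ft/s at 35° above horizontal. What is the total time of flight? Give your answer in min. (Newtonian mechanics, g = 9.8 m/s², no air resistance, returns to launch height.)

v₀ = 81.69 ft/s × 0.3048 = 24.8991 m/s
T = 2 × v₀ × sin(θ) / g = 2 × 24.8991 × sin(35°) / 9.8 = 2 × 24.8991 × 0.573576 / 9.8 = 2.9146 s
T = 2.9146 s / 60.0 = 0.04858 min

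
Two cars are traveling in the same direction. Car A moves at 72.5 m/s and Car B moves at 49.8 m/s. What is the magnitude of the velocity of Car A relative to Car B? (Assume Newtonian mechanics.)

v_rel = |v_A - v_B| = |72.5 - 49.8| = 22.7 m/s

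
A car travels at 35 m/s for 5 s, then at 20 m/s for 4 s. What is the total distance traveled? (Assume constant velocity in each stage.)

d₁ = v₁t₁ = 35 × 5 = 175 m
d₂ = v₂t₂ = 20 × 4 = 80 m
d_total = 175 + 80 = 255 m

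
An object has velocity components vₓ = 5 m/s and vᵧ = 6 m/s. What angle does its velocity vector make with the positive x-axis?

θ = arctan(vᵧ/vₓ) = arctan(6/5) = 50.19°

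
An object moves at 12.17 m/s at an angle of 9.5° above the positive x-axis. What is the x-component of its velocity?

vₓ = v cos(θ) = 12.17 × cos(9.5°) = 12.0 m/s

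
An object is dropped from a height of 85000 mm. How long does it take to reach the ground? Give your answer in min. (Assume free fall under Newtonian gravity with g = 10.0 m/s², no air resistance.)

h = 85000 mm × 0.001 = 85.0 m
t = √(2h/g) = √(2 × 85.0 / 10.0) = 4.12311 s
t = 4.12311 s / 60.0 = 0.06872 min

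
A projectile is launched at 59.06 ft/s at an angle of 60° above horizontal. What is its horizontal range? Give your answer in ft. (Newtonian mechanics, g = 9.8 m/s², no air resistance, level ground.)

v₀ = 59.06 ft/s × 0.3048 = 18.0015 m/s
R = v₀² × sin(2θ) / g = 18.0015² × sin(2 × 60°) / 9.8 = 324.054 × 0.866025 / 9.8 = 28.6366 m
R = 28.6366 m / 0.3048 = 93.95 ft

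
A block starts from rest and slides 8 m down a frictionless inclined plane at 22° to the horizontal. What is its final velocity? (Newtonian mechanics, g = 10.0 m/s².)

a = g sin(θ) = 10.0 × sin(22°) = 3.7461 m/s²
v = √(2ad) = √(2 × 3.7461 × 8) = 7.74 m/s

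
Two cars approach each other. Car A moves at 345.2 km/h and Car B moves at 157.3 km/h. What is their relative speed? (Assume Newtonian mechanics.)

v_rel = v_A + v_B = 345.2 + 157.3 = 502.5 km/h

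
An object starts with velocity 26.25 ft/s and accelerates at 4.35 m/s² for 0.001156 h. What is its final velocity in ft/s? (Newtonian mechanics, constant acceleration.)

v₀ = 26.25 ft/s × 0.3048 = 8.001 m/s
t = 0.001156 h × 3600.0 = 4.1616 s
v = v₀ + a × t = 8.001 + 4.35 × 4.1616 = 26.104 m/s
v = 26.104 m/s / 0.3048 = 85.64 ft/s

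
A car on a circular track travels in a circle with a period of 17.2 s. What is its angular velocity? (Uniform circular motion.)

ω = 2π/T = 2π/17.2 = 0.3653 rad/s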